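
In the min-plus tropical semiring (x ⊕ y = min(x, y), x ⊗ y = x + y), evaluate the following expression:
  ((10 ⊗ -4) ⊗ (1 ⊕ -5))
((10 ⊗ -4) ⊗ (1 ⊕ -5)) = 1

Expand innermost to outermost. Recall ⊕ takes the minimum of its arguments and ⊗ takes their sum. Working out the expression ((10 ⊗ -4) ⊗ (1 ⊕ -5)) gives 1.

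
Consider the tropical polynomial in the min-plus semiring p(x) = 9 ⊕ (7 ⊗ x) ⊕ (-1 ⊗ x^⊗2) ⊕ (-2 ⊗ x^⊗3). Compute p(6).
p(6) = 9

A tropical monomial a ⊗ x^⊗i evaluates to a + i · x. Evaluating each term at x = 6:
  Term 0 contributes 9 + 0 · 6 = 9
  Term 1 contributes 7 + 1 · 6 = 13
  Term 2 contributes -1 + 2 · 6 = 11
  Term 3 contributes -2 + 3 · 6 = 16
p(6) = ⊕ of these = min[9, 13, 11, 16] = 9.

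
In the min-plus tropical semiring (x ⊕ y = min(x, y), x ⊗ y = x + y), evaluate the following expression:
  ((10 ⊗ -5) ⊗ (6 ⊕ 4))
((10 ⊗ -5) ⊗ (6 ⊕ 4)) = 9

Expand innermost to outermost. Recall ⊕ takes the minimum of its arguments and ⊗ takes their sum. Working out the expression ((10 ⊗ -5) ⊗ (6 ⊕ 4)) gives 9.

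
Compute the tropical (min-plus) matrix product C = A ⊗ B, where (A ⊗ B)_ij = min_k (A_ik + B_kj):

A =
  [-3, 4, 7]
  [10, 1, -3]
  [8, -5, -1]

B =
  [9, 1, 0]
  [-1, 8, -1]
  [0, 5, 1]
A ⊗ B =
  [3, -2, -3]
  [-3, 2, -2]
  [-6, 3, -6]

Apply the min-plus product entry-by-entry:
  C[0][0] = min over k of (A[0][0] + B[0][0] = -3 + 9 = 6, A[0][1] + B[1][0] = 4 + -1 = 3, A[0][2] + B[2][0] = 7 + 0 = 7) = 3 (attained at k = 1)
  C[0][1] = min over k of (A[0][0] + B[0][1] = -3 + 1 = -2, A[0][1] + B[1][1] = 4 + 8 = 12, A[0][2] + B[2][1] = 7 + 5 = 12) = -2 (attained at k = 0)
  C[0][2] = min over k of (A[0][0] + B[0][2] = -3 + 0 = -3, A[0][1] + B[1][2] = 4 + -1 = 3, A[0][2] + B[2][2] = 7 + 1 = 8) = -3 (attained at k = 0)
  C[1][0] = min over k of (A[1][0] + B[0][0] = 10 + 9 = 19, A[1][1] + B[1][0] = 1 + -1 = 0, A[1][2] + B[2][0] = -3 + 0 = -3) = -3 (attained at k = 2)
  C[1][1] = min over k of (A[1][0] + B[0][1] = 10 + 1 = 11, A[1][1] + B[1][1] = 1 + 8 = 9, A[1][2] + B[2][1] = -3 + 5 = 2) = 2 (attained at k = 2)
  C[1][2] = min over k of (A[1][0] + B[0][2] = 10 + 0 = 10, A[1][1] + B[1][2] = 1 + -1 = 0, A[1][2] + B[2][2] = -3 + 1 = -2) = -2 (attained at k = 2)
  C[2][0] = min over k of (A[2][0] + B[0][0] = 8 + 9 = 17, A[2][1] + B[1][0] = -5 + -1 = -6, A[2][2] + B[2][0] = -1 + 0 = -1) = -6 (attained at k = 1)
  C[2][1] = min over k of (A[2][0] + B[0][1] = 8 + 1 = 9, A[2][1] + B[1][1] = -5 + 8 = 3, A[2][2] + B[2][1] = -1 + 5 = 4) = 3 (attained at k = 1)
  C[2][2] = min over k of (A[2][0] + B[0][2] = 8 + 0 = 8, A[2][1] + B[1][2] = -5 + -1 = -6, A[2][2] + B[2][2] = -1 + 1 = 0) = -6 (attained at k = 1)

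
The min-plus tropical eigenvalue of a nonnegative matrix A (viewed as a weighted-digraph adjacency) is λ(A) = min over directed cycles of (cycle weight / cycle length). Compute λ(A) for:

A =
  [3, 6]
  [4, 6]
λ(A) = 3

Enumerate directed cycles and compute their means (weight / length). Sample:
  cycle 0 → 0: weight = 3, length = 1, mean = 3/1 ≈ 3.000
  cycle 1 → 1: weight = 6, length = 1, mean = 6/1 ≈ 6.000
  cycle 0 → 1 → 0: weight = 10, length = 2, mean = 10/2 ≈ 5.000
  cycle 1 → 0 → 1: weight = 10, length = 2, mean = 10/2 ≈ 5.000
Minimum mean = 3.000, attained e.g. along the cycle 0 → 0 with weight 3 and length 1. So λ(A) = 3/1 = 3.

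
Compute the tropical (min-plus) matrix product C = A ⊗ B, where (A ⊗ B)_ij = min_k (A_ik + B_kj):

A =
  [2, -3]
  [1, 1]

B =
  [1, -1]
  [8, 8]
A ⊗ B =
  [3, 1]
  [2, 0]

Apply the min-plus product entry-by-entry:
  C[0][0] = min over k of (A[0][0] + B[0][0] = 2 + 1 = 3, A[0][1] + B[1][0] = -3 + 8 = 5) = 3 (attained at k = 0)
  C[0][1] = min over k of (A[0][0] + B[0][1] = 2 + -1 = 1, A[0][1] + B[1][1] = -3 + 8 = 5) = 1 (attained at k = 0)
  C[1][0] = min over k of (A[1][0] + B[0][0] = 1 + 1 = 2, A[1][1] + B[1][0] = 1 + 8 = 9) = 2 (attained at k = 0)
  C[1][1] = min over k of (A[1][0] + B[0][1] = 1 + -1 = 0, A[1][1] + B[1][1] = 1 + 8 = 9) = 0 (attained at k = 0)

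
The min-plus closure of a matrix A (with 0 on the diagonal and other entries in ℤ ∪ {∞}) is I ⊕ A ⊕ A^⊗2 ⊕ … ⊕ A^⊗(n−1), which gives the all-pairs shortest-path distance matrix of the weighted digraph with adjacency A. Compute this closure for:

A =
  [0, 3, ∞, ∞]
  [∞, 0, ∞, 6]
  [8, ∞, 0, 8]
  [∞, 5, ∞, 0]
Closure =
  [0, 3, ∞, 9]
  [∞, 0, ∞, 6]
  [8, 11, 0, 8]
  [∞, 5, ∞, 0]

This is the Floyd-Warshall all-pairs shortest-path computation. For each intermediate vertex k = 0, 1, …, 3, update dist[i][j] ← min(dist[i][j], dist[i][k] + dist[k][j]). The final matrix gives, for each (i, j), the minimum total weight of any directed path from i to j (possibly empty when i = j).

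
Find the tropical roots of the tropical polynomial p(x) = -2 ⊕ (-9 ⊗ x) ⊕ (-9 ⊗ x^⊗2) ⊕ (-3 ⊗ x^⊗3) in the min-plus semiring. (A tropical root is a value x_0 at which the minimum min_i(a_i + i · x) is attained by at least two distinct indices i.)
Roots: {-6, 0, 7}

Each tropical root is a break point of the lower envelope of the lines y = a_i + i · x (there are 4 lines, with slopes 0, 1, ..., 3). Only the lines that attain the minimum somewhere contribute to roots; other lines are dominated. Here the surviving (envelope) indices are i = 3, i = 2, i = 1, i = 0.
Intersections between consecutive envelope lines give the roots: for adjacent envelope indices i < j the intersection is x = (a_i − a_j) / (j − i). Reading off the sorted break points: {-6, 0, 7}.
Verification: at each break x_0, at least two indices attain the minimum of min_i(a_i + i · x_0).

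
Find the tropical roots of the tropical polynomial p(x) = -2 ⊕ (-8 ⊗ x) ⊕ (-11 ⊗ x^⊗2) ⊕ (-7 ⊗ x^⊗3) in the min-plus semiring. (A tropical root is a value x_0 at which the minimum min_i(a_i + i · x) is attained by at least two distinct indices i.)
Roots: {-4, 3, 6}

Each tropical root is a break point of the lower envelope of the lines y = a_i + i · x (there are 4 lines, with slopes 0, 1, ..., 3). Only the lines that attain the minimum somewhere contribute to roots; other lines are dominated. Here the surviving (envelope) indices are i = 3, i = 2, i = 1, i = 0.
Intersections between consecutive envelope lines give the roots: for adjacent envelope indices i < j the intersection is x = (a_i − a_j) / (j − i). Reading off the sorted break points: {-4, 3, 6}.
Verification: at each break x_0, at least two indices attain the minimum of min_i(a_i + i · x_0).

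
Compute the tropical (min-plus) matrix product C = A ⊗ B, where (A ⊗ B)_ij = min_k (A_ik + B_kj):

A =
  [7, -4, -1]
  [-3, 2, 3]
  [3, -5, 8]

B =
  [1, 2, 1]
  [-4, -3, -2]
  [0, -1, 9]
A ⊗ B =
  [-8, -7, -6]
  [-2, -1, -2]
  [-9, -8, -7]

Apply the min-plus product entry-by-entry:
  C[0][0] = min over k of (A[0][0] + B[0][0] = 7 + 1 = 8, A[0][1] + B[1][0] = -4 + -4 = -8, A[0][2] + B[2][0] = -1 + 0 = -1) = -8 (attained at k = 1)
  C[0][1] = min over k of (A[0][0] + B[0][1] = 7 + 2 = 9, A[0][1] + B[1][1] = -4 + -3 = -7, A[0][2] + B[2][1] = -1 + -1 = -2) = -7 (attained at k = 1)
  C[0][2] = min over k of (A[0][0] + B[0][2] = 7 + 1 = 8, A[0][1] + B[1][2] = -4 + -2 = -6, A[0][2] + B[2][2] = -1 + 9 = 8) = -6 (attained at k = 1)
  C[1][0] = min over k of (A[1][0] + B[0][0] = -3 + 1 = -2, A[1][1] + B[1][0] = 2 + -4 = -2, A[1][2] + B[2][0] = 3 + 0 = 3) = -2 (attained at k = 0)
  C[1][1] = min over k of (A[1][0] + B[0][1] = -3 + 2 = -1, A[1][1] + B[1][1] = 2 + -3 = -1, A[1][2] + B[2][1] = 3 + -1 = 2) = -1 (attained at k = 0)
  C[1][2] = min over k of (A[1][0] + B[0][2] = -3 + 1 = -2, A[1][1] + B[1][2] = 2 + -2 = 0, A[1][2] + B[2][2] = 3 + 9 = 12) = -2 (attained at k = 0)
  C[2][0] = min over k of (A[2][0] + B[0][0] = 3 + 1 = 4, A[2][1] + B[1][0] = -5 + -4 = -9, A[2][2] + B[2][0] = 8 + 0 = 8) = -9 (attained at k = 1)
  C[2][1] = min over k of (A[2][0] + B[0][1] = 3 + 2 = 5, A[2][1] + B[1][1] = -5 + -3 = -8, A[2][2] + B[2][1] = 8 + -1 = 7) = -8 (attained at k = 1)
  C[2][2] = min over k of (A[2][0] + B[0][2] = 3 + 1 = 4, A[2][1] + B[1][2] = -5 + -2 = -7, A[2][2] + B[2][2] = 8 + 9 = 17) = -7 (attained at k = 1)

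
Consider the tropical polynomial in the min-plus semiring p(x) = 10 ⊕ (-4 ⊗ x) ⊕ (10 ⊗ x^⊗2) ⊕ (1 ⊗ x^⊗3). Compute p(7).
p(7) = 3

A tropical monomial a ⊗ x^⊗i evaluates to a + i · x. Evaluating each term at x = 7:
  Term 0 contributes 10 + 0 · 7 = 10
  Term 1 contributes -4 + 1 · 7 = 3
  Term 2 contributes 10 + 2 · 7 = 24
  Term 3 contributes 1 + 3 · 7 = 22
p(7) = ⊕ of these = min[10, 3, 24, 22] = 3.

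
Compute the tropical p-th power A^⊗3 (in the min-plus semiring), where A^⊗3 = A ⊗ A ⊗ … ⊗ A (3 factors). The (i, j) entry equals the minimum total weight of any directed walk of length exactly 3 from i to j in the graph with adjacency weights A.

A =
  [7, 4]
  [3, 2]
A^⊗3 =
  [9, 8]
  [7, 6]

Each entry (A^⊗3)_ij equals the minimum over all length-3 walks i = v_0 → v_1 → … → v_3 = j of Σ_t A[v_t][v_{t+1}]. For example, for (i, j) = (0, 1) we minimise over 4 possible intermediate vertex sequences; the minimum is 8, attained along the walk 0 → 1 → 1 → 1.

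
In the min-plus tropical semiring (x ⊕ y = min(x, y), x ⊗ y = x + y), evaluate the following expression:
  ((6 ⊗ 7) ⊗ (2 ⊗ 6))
((6 ⊗ 7) ⊗ (2 ⊗ 6)) = 21

Expand innermost to outermost. Recall ⊕ takes the minimum of its arguments and ⊗ takes their sum. Working out the expression ((6 ⊗ 7) ⊗ (2 ⊗ 6)) gives 21.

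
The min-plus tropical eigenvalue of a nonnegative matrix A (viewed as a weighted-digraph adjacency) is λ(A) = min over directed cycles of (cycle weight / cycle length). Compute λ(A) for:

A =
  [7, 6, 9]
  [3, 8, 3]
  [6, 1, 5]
λ(A) = 2

Enumerate directed cycles and compute their means (weight / length). Sample:
  cycle 0 → 0: weight = 7, length = 1, mean = 7/1 ≈ 7.000
  cycle 1 → 1: weight = 8, length = 1, mean = 8/1 ≈ 8.000
  cycle 2 → 2: weight = 5, length = 1, mean = 5/1 ≈ 5.000
  cycle 0 → 1 → 0: weight = 9, length = 2, mean = 9/2 ≈ 4.500
  cycle 0 → 2 → 0: weight = 15, length = 2, mean = 15/2 ≈ 7.500
  cycle 1 → 0 → 1: weight = 9, length = 2, mean = 9/2 ≈ 4.500
Minimum mean = 2.000, attained e.g. along the cycle 1 → 2 → 1 with weight 4 and length 2. So λ(A) = 4/2 = 2.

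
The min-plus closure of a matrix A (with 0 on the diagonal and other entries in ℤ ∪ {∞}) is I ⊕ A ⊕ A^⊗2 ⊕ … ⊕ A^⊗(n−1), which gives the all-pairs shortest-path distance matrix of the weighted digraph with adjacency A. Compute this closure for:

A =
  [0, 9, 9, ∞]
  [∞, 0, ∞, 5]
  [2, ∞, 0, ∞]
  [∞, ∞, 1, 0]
Closure =
  [0, 9, 9, 14]
  [8, 0, 6, 5]
  [2, 11, 0, 16]
  [3, 12, 1, 0]

This is the Floyd-Warshall all-pairs shortest-path computation. For each intermediate vertex k = 0, 1, …, 3, update dist[i][j] ← min(dist[i][j], dist[i][k] + dist[k][j]). The final matrix gives, for each (i, j), the minimum total weight of any directed path from i to j (possibly empty when i = j).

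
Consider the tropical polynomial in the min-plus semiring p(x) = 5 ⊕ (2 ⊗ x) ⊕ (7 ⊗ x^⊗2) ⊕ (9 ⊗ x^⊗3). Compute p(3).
p(3) = 5

A tropical monomial a ⊗ x^⊗i evaluates to a + i · x. Evaluating each term at x = 3:
  Term 0 contributes 5 + 0 · 3 = 5
  Term 1 contributes 2 + 1 · 3 = 5
  Term 2 contributes 7 + 2 · 3 = 13
  Term 3 contributes 9 + 3 · 3 = 18
p(3) = ⊕ of these = min[5, 5, 13, 18] = 5.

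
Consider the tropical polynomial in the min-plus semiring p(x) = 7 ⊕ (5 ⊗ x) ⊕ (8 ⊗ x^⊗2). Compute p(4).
p(4) = 7

A tropical monomial a ⊗ x^⊗i evaluates to a + i · x. Evaluating each term at x = 4:
  Term 0 contributes 7 + 0 · 4 = 7
  Term 1 contributes 5 + 1 · 4 = 9
  Term 2 contributes 8 + 2 · 4 = 16
p(4) = ⊕ of these = min[7, 9, 16] = 7.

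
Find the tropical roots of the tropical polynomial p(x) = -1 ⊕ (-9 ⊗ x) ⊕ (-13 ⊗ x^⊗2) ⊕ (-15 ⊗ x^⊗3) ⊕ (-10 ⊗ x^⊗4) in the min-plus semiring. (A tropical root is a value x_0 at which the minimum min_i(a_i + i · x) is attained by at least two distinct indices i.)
Roots: {-5, 2, 4, 8}

Each tropical root is a break point of the lower envelope of the lines y = a_i + i · x (there are 5 lines, with slopes 0, 1, ..., 4). Only the lines that attain the minimum somewhere contribute to roots; other lines are dominated. Here the surviving (envelope) indices are i = 4, i = 3, i = 2, i = 1, i = 0.
Intersections between consecutive envelope lines give the roots: for adjacent envelope indices i < j the intersection is x = (a_i − a_j) / (j − i). Reading off the sorted break points: {-5, 2, 4, 8}.
Verification: at each break x_0, at least two indices attain the minimum of min_i(a_i + i · x_0).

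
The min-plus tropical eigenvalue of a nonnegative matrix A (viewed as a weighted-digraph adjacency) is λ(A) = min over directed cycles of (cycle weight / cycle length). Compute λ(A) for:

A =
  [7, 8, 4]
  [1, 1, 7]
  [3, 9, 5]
λ(A) = 1

Enumerate directed cycles and compute their means (weight / length). Sample:
  cycle 0 → 0: weight = 7, length = 1, mean = 7/1 ≈ 7.000
  cycle 1 → 1: weight = 1, length = 1, mean = 1/1 ≈ 1.000
  cycle 2 → 2: weight = 5, length = 1, mean = 5/1 ≈ 5.000
  cycle 0 → 1 → 0: weight = 9, length = 2, mean = 9/2 ≈ 4.500
  cycle 0 → 2 → 0: weight = 7, length = 2, mean = 7/2 ≈ 3.500
  cycle 1 → 0 → 1: weight = 9, length = 2, mean = 9/2 ≈ 4.500
Minimum mean = 1.000, attained e.g. along the cycle 1 → 1 with weight 1 and length 1. So λ(A) = 1/1 = 1.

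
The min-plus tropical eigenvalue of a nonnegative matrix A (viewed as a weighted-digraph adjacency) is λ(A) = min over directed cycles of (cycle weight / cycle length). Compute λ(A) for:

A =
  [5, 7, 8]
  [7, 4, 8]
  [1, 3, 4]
λ(A) = 4

Enumerate directed cycles and compute their means (weight / length). Sample:
  cycle 0 → 0: weight = 5, length = 1, mean = 5/1 ≈ 5.000
  cycle 1 → 1: weight = 4, length = 1, mean = 4/1 ≈ 4.000
  cycle 2 → 2: weight = 4, length = 1, mean = 4/1 ≈ 4.000
  cycle 0 → 1 → 0: weight = 14, length = 2, mean = 14/2 ≈ 7.000
  cycle 0 → 2 → 0: weight = 9, length = 2, mean = 9/2 ≈ 4.500
  cycle 1 → 0 → 1: weight = 14, length = 2, mean = 14/2 ≈ 7.000
Minimum mean = 4.000, attained e.g. along the cycle 1 → 1 with weight 4 and length 1. So λ(A) = 4/1 = 4.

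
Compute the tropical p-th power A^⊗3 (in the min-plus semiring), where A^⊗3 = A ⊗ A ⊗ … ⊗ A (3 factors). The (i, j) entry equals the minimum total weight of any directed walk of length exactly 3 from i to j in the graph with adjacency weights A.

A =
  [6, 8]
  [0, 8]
A^⊗3 =
  [14, 16]
  [8, 14]

Each entry (A^⊗3)_ij equals the minimum over all length-3 walks i = v_0 → v_1 → … → v_3 = j of Σ_t A[v_t][v_{t+1}]. For example, for (i, j) = (0, 1) we minimise over 4 possible intermediate vertex sequences; the minimum is 16, attained along the walk 0 → 1 → 0 → 1.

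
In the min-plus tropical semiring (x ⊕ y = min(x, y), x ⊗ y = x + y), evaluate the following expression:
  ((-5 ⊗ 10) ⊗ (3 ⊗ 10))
((-5 ⊗ 10) ⊗ (3 ⊗ 10)) = 18

Expand innermost to outermost. Recall ⊕ takes the minimum of its arguments and ⊗ takes their sum. Working out the expression ((-5 ⊗ 10) ⊗ (3 ⊗ 10)) gives 18.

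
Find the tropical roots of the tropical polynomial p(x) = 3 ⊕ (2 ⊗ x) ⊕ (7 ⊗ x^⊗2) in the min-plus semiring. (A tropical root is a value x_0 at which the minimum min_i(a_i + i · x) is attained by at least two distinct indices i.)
Roots: {-5, 1}

Each tropical root is a break point of the lower envelope of the lines y = a_i + i · x (there are 3 lines, with slopes 0, 1, ..., 2). Only the lines that attain the minimum somewhere contribute to roots; other lines are dominated. Here the surviving (envelope) indices are i = 2, i = 1, i = 0.
Intersections between consecutive envelope lines give the roots: for adjacent envelope indices i < j the intersection is x = (a_i − a_j) / (j − i). Reading off the sorted break points: {-5, 1}.
Verification: at each break x_0, at least two indices attain the minimum of min_i(a_i + i · x_0).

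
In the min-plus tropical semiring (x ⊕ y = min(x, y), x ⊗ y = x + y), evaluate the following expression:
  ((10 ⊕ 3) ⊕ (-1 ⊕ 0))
((10 ⊕ 3) ⊕ (-1 ⊕ 0)) = -1

Expand innermost to outermost. Recall ⊕ takes the minimum of its arguments and ⊗ takes their sum. Working out the expression ((10 ⊕ 3) ⊕ (-1 ⊕ 0)) gives -1.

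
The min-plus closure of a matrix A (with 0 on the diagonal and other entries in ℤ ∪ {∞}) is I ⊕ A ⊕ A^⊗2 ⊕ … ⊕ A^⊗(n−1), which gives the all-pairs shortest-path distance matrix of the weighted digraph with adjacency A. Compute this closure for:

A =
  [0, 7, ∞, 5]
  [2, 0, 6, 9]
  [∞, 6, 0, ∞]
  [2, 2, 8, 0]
Closure =
  [0, 7, 13, 5]
  [2, 0, 6, 7]
  [8, 6, 0, 13]
  [2, 2, 8, 0]

This is the Floyd-Warshall all-pairs shortest-path computation. For each intermediate vertex k = 0, 1, …, 3, update dist[i][j] ← min(dist[i][j], dist[i][k] + dist[k][j]). The final matrix gives, for each (i, j), the minimum total weight of any directed path from i to j (possibly empty when i = j).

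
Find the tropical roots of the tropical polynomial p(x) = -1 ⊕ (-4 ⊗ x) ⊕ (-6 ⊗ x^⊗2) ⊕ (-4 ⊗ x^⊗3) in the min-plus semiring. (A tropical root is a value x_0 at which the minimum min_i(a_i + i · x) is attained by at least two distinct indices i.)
Roots: {-2, 2, 3}

Each tropical root is a break point of the lower envelope of the lines y = a_i + i · x (there are 4 lines, with slopes 0, 1, ..., 3). Only the lines that attain the minimum somewhere contribute to roots; other lines are dominated. Here the surviving (envelope) indices are i = 3, i = 2, i = 1, i = 0.
Intersections between consecutive envelope lines give the roots: for adjacent envelope indices i < j the intersection is x = (a_i − a_j) / (j − i). Reading off the sorted break points: {-2, 2, 3}.
Verification: at each break x_0, at least two indices attain the minimum of min_i(a_i + i · x_0).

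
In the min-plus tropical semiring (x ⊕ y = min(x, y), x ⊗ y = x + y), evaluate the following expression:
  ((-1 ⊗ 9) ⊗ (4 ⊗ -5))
((-1 ⊗ 9) ⊗ (4 ⊗ -5)) = 7

Expand innermost to outermost. Recall ⊕ takes the minimum of its arguments and ⊗ takes their sum. Working out the expression ((-1 ⊗ 9) ⊗ (4 ⊗ -5)) gives 7.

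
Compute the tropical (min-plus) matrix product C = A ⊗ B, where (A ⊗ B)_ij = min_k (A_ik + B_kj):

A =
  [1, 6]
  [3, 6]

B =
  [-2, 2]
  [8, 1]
A ⊗ B =
  [-1, 3]
  [1, 5]

Apply the min-plus product entry-by-entry:
  C[0][0] = min over k of (A[0][0] + B[0][0] = 1 + -2 = -1, A[0][1] + B[1][0] = 6 + 8 = 14) = -1 (attained at k = 0)
  C[0][1] = min over k of (A[0][0] + B[0][1] = 1 + 2 = 3, A[0][1] + B[1][1] = 6 + 1 = 7) = 3 (attained at k = 0)
  C[1][0] = min over k of (A[1][0] + B[0][0] = 3 + -2 = 1, A[1][1] + B[1][0] = 6 + 8 = 14) = 1 (attained at k = 0)
  C[1][1] = min over k of (A[1][0] + B[0][1] = 3 + 2 = 5, A[1][1] + B[1][1] = 6 + 1 = 7) = 5 (attained at k = 0)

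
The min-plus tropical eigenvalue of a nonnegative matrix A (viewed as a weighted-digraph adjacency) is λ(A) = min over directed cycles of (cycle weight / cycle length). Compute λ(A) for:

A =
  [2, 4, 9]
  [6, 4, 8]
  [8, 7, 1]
λ(A) = 1

Enumerate directed cycles and compute their means (weight / length). Sample:
  cycle 0 → 0: weight = 2, length = 1, mean = 2/1 ≈ 2.000
  cycle 1 → 1: weight = 4, length = 1, mean = 4/1 ≈ 4.000
  cycle 2 → 2: weight = 1, length = 1, mean = 1/1 ≈ 1.000
  cycle 0 → 1 → 0: weight = 10, length = 2, mean = 10/2 ≈ 5.000
  cycle 0 → 2 → 0: weight = 17, length = 2, mean = 17/2 ≈ 8.500
  cycle 1 → 0 → 1: weight = 10, length = 2, mean = 10/2 ≈ 5.000
Minimum mean = 1.000, attained e.g. along the cycle 2 → 2 with weight 1 and length 1. So λ(A) = 1/1 = 1.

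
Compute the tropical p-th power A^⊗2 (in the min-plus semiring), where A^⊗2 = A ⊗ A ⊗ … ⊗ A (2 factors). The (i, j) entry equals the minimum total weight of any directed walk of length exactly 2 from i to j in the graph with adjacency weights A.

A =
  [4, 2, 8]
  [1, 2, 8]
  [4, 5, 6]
A^⊗2 =
  [3, 4, 10]
  [3, 3, 9]
  [6, 6, 12]

Each entry (A^⊗2)_ij equals the minimum over all length-2 walks i = v_0 → v_1 → … → v_2 = j of Σ_t A[v_t][v_{t+1}]. For example, for (i, j) = (0, 2) we minimise over 3 possible intermediate vertex sequences; the minimum is 10, attained along the walk 0 → 1 → 2.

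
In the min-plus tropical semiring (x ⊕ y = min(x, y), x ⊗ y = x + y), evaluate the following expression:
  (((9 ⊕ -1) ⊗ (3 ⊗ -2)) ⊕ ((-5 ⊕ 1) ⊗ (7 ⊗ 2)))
(((9 ⊕ -1) ⊗ (3 ⊗ -2)) ⊕ ((-5 ⊕ 1) ⊗ (7 ⊗ 2))) = 0

Expand innermost to outermost. Recall ⊕ takes the minimum of its arguments and ⊗ takes their sum. Working out the expression (((9 ⊕ -1) ⊗ (3 ⊗ -2)) ⊕ ((-5 ⊕ 1) ⊗ (7 ⊗ 2))) gives 0.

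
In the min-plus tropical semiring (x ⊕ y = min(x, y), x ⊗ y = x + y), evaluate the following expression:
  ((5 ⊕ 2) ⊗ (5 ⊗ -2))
((5 ⊕ 2) ⊗ (5 ⊗ -2)) = 5

Expand innermost to outermost. Recall ⊕ takes the minimum of its arguments and ⊗ takes their sum. Working out the expression ((5 ⊕ 2) ⊗ (5 ⊗ -2)) gives 5.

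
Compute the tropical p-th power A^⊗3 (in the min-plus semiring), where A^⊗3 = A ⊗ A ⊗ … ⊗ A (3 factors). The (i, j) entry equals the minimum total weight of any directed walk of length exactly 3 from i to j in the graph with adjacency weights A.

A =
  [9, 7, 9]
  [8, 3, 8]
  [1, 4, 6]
A^⊗3 =
  [16, 13, 18]
  [12, 9, 14]
  [11, 10, 15]

Each entry (A^⊗3)_ij equals the minimum over all length-3 walks i = v_0 → v_1 → … → v_3 = j of Σ_t A[v_t][v_{t+1}]. For example, for (i, j) = (0, 2) we minimise over 9 possible intermediate vertex sequences; the minimum is 18, attained along the walk 0 → 1 → 1 → 2.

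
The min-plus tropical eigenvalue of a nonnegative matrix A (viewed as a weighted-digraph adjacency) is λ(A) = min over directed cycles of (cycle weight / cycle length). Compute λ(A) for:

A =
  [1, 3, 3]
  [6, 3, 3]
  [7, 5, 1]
λ(A) = 1

Enumerate directed cycles and compute their means (weight / length). Sample:
  cycle 0 → 0: weight = 1, length = 1, mean = 1/1 ≈ 1.000
  cycle 1 → 1: weight = 3, length = 1, mean = 3/1 ≈ 3.000
  cycle 2 → 2: weight = 1, length = 1, mean = 1/1 ≈ 1.000
  cycle 0 → 1 → 0: weight = 9, length = 2, mean = 9/2 ≈ 4.500
  cycle 0 → 2 → 0: weight = 10, length = 2, mean = 10/2 ≈ 5.000
  cycle 1 → 0 → 1: weight = 9, length = 2, mean = 9/2 ≈ 4.500
Minimum mean = 1.000, attained e.g. along the cycle 0 → 0 with weight 1 and length 1. So λ(A) = 1/1 = 1.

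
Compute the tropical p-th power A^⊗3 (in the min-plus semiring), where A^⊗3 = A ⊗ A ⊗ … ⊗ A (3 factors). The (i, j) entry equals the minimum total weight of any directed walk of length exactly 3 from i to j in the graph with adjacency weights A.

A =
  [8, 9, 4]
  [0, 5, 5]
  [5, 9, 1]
A^⊗3 =
  [10, 14, 6]
  [9, 13, 5]
  [7, 11, 3]

Each entry (A^⊗3)_ij equals the minimum over all length-3 walks i = v_0 → v_1 → … → v_3 = j of Σ_t A[v_t][v_{t+1}]. For example, for (i, j) = (0, 2) we minimise over 9 possible intermediate vertex sequences; the minimum is 6, attained along the walk 0 → 2 → 2 → 2.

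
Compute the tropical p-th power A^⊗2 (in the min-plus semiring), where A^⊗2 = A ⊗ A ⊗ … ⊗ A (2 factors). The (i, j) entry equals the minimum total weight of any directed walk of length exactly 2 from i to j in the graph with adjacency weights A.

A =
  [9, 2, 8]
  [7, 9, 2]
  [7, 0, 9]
A^⊗2 =
  [9, 8, 4]
  [9, 2, 11]
  [7, 9, 2]

Each entry (A^⊗2)_ij equals the minimum over all length-2 walks i = v_0 → v_1 → … → v_2 = j of Σ_t A[v_t][v_{t+1}]. For example, for (i, j) = (0, 2) we minimise over 3 possible intermediate vertex sequences; the minimum is 4, attained along the walk 0 → 1 → 2.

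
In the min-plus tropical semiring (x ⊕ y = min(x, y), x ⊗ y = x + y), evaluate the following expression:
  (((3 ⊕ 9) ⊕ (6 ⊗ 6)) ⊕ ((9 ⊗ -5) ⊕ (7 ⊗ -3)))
(((3 ⊕ 9) ⊕ (6 ⊗ 6)) ⊕ ((9 ⊗ -5) ⊕ (7 ⊗ -3))) = 3

Expand innermost to outermost. Recall ⊕ takes the minimum of its arguments and ⊗ takes their sum. Working out the expression (((3 ⊕ 9) ⊕ (6 ⊗ 6)) ⊕ ((9 ⊗ -5) ⊕ (7 ⊗ -3))) gives 3.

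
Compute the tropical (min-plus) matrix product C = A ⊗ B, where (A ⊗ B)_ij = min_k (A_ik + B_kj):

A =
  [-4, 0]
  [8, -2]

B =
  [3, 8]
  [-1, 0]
A ⊗ B =
  [-1, 0]
  [-3, -2]

Apply the min-plus product entry-by-entry:
  C[0][0] = min over k of (A[0][0] + B[0][0] = -4 + 3 = -1, A[0][1] + B[1][0] = 0 + -1 = -1) = -1 (attained at k = 0)
  C[0][1] = min over k of (A[0][0] + B[0][1] = -4 + 8 = 4, A[0][1] + B[1][1] = 0 + 0 = 0) = 0 (attained at k = 1)
  C[1][0] = min over k of (A[1][0] + B[0][0] = 8 + 3 = 11, A[1][1] + B[1][0] = -2 + -1 = -3) = -3 (attained at k = 1)
  C[1][1] = min over k of (A[1][0] + B[0][1] = 8 + 8 = 16, A[1][1] + B[1][1] = -2 + 0 = -2) = -2 (attained at k = 1)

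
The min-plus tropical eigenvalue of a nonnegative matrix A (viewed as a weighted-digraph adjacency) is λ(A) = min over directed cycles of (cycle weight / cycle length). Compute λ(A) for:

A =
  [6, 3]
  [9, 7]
λ(A) = 6

Enumerate directed cycles and compute their means (weight / length). Sample:
  cycle 0 → 0: weight = 6, length = 1, mean = 6/1 ≈ 6.000
  cycle 1 → 1: weight = 7, length = 1, mean = 7/1 ≈ 7.000
  cycle 0 → 1 → 0: weight = 12, length = 2, mean = 12/2 ≈ 6.000
  cycle 1 → 0 → 1: weight = 12, length = 2, mean = 12/2 ≈ 6.000
Minimum mean = 6.000, attained e.g. along the cycle 0 → 0 with weight 6 and length 1. So λ(A) = 6/1 = 6.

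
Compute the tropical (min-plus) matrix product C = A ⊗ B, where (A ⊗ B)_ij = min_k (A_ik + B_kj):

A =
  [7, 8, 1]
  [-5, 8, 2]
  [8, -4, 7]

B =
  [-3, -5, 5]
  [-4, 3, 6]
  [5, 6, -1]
A ⊗ B =
  [4, 2, 0]
  [-8, -10, 0]
  [-8, -1, 2]

Apply the min-plus product entry-by-entry:
  C[0][0] = min over k of (A[0][0] + B[0][0] = 7 + -3 = 4, A[0][1] + B[1][0] = 8 + -4 = 4, A[0][2] + B[2][0] = 1 + 5 = 6) = 4 (attained at k = 0)
  C[0][1] = min over k of (A[0][0] + B[0][1] = 7 + -5 = 2, A[0][1] + B[1][1] = 8 + 3 = 11, A[0][2] + B[2][1] = 1 + 6 = 7) = 2 (attained at k = 0)
  C[0][2] = min over k of (A[0][0] + B[0][2] = 7 + 5 = 12, A[0][1] + B[1][2] = 8 + 6 = 14, A[0][2] + B[2][2] = 1 + -1 = 0) = 0 (attained at k = 2)
  C[1][0] = min over k of (A[1][0] + B[0][0] = -5 + -3 = -8, A[1][1] + B[1][0] = 8 + -4 = 4, A[1][2] + B[2][0] = 2 + 5 = 7) = -8 (attained at k = 0)
  C[1][1] = min over k of (A[1][0] + B[0][1] = -5 + -5 = -10, A[1][1] + B[1][1] = 8 + 3 = 11, A[1][2] + B[2][1] = 2 + 6 = 8) = -10 (attained at k = 0)
  C[1][2] = min over k of (A[1][0] + B[0][2] = -5 + 5 = 0, A[1][1] + B[1][2] = 8 + 6 = 14, A[1][2] + B[2][2] = 2 + -1 = 1) = 0 (attained at k = 0)
  C[2][0] = min over k of (A[2][0] + B[0][0] = 8 + -3 = 5, A[2][1] + B[1][0] = -4 + -4 = -8, A[2][2] + B[2][0] = 7 + 5 = 12) = -8 (attained at k = 1)
  C[2][1] = min over k of (A[2][0] + B[0][1] = 8 + -5 = 3, A[2][1] + B[1][1] = -4 + 3 = -1, A[2][2] + B[2][1] = 7 + 6 = 13) = -1 (attained at k = 1)
  C[2][2] = min over k of (A[2][0] + B[0][2] = 8 + 5 = 13, A[2][1] + B[1][2] = -4 + 6 = 2, A[2][2] + B[2][2] = 7 + -1 = 6) = 2 (attained at k = 1)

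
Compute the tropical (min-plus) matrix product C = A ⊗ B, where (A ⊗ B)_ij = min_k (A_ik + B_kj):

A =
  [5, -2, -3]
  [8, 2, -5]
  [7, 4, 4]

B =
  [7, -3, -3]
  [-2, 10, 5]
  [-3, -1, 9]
A ⊗ B =
  [-6, -4, 2]
  [-8, -6, 4]
  [1, 3, 4]

Apply the min-plus product entry-by-entry:
  C[0][0] = min over k of (A[0][0] + B[0][0] = 5 + 7 = 12, A[0][1] + B[1][0] = -2 + -2 = -4, A[0][2] + B[2][0] = -3 + -3 = -6) = -6 (attained at k = 2)
  C[0][1] = min over k of (A[0][0] + B[0][1] = 5 + -3 = 2, A[0][1] + B[1][1] = -2 + 10 = 8, A[0][2] + B[2][1] = -3 + -1 = -4) = -4 (attained at k = 2)
  C[0][2] = min over k of (A[0][0] + B[0][2] = 5 + -3 = 2, A[0][1] + B[1][2] = -2 + 5 = 3, A[0][2] + B[2][2] = -3 + 9 = 6) = 2 (attained at k = 0)
  C[1][0] = min over k of (A[1][0] + B[0][0] = 8 + 7 = 15, A[1][1] + B[1][0] = 2 + -2 = 0, A[1][2] + B[2][0] = -5 + -3 = -8) = -8 (attained at k = 2)
  C[1][1] = min over k of (A[1][0] + B[0][1] = 8 + -3 = 5, A[1][1] + B[1][1] = 2 + 10 = 12, A[1][2] + B[2][1] = -5 + -1 = -6) = -6 (attained at k = 2)
  C[1][2] = min over k of (A[1][0] + B[0][2] = 8 + -3 = 5, A[1][1] + B[1][2] = 2 + 5 = 7, A[1][2] + B[2][2] = -5 + 9 = 4) = 4 (attained at k = 2)
  C[2][0] = min over k of (A[2][0] + B[0][0] = 7 + 7 = 14, A[2][1] + B[1][0] = 4 + -2 = 2, A[2][2] + B[2][0] = 4 + -3 = 1) = 1 (attained at k = 2)
  C[2][1] = min over k of (A[2][0] + B[0][1] = 7 + -3 = 4, A[2][1] + B[1][1] = 4 + 10 = 14, A[2][2] + B[2][1] = 4 + -1 = 3) = 3 (attained at k = 2)
  C[2][2] = min over k of (A[2][0] + B[0][2] = 7 + -3 = 4, A[2][1] + B[1][2] = 4 + 5 = 9, A[2][2] + B[2][2] = 4 + 9 = 13) = 4 (attained at k = 0)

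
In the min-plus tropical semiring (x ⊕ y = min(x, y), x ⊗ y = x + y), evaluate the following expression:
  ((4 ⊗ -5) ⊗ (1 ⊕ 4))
((4 ⊗ -5) ⊗ (1 ⊕ 4)) = 0

Expand innermost to outermost. Recall ⊕ takes the minimum of its arguments and ⊗ takes their sum. Working out the expression ((4 ⊗ -5) ⊗ (1 ⊕ 4)) gives 0.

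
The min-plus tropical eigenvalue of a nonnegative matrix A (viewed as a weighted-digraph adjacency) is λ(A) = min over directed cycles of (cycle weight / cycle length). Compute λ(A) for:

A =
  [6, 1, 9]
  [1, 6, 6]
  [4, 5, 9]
λ(A) = 1

Enumerate directed cycles and compute their means (weight / length). Sample:
  cycle 0 → 0: weight = 6, length = 1, mean = 6/1 ≈ 6.000
  cycle 1 → 1: weight = 6, length = 1, mean = 6/1 ≈ 6.000
  cycle 2 → 2: weight = 9, length = 1, mean = 9/1 ≈ 9.000
  cycle 0 → 1 → 0: weight = 2, length = 2, mean = 2/2 ≈ 1.000
  cycle 0 → 2 → 0: weight = 13, length = 2, mean = 13/2 ≈ 6.500
  cycle 1 → 0 → 1: weight = 2, length = 2, mean = 2/2 ≈ 1.000
Minimum mean = 1.000, attained e.g. along the cycle 0 → 1 → 0 with weight 2 and length 2. So λ(A) = 2/2 = 1.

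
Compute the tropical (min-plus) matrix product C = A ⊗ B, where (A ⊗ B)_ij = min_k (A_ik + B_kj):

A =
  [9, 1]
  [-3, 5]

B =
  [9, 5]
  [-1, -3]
A ⊗ B =
  [0, -2]
  [4, 2]

Apply the min-plus product entry-by-entry:
  C[0][0] = min over k of (A[0][0] + B[0][0] = 9 + 9 = 18, A[0][1] + B[1][0] = 1 + -1 = 0) = 0 (attained at k = 1)
  C[0][1] = min over k of (A[0][0] + B[0][1] = 9 + 5 = 14, A[0][1] + B[1][1] = 1 + -3 = -2) = -2 (attained at k = 1)
  C[1][0] = min over k of (A[1][0] + B[0][0] = -3 + 9 = 6, A[1][1] + B[1][0] = 5 + -1 = 4) = 4 (attained at k = 1)
  C[1][1] = min over k of (A[1][0] + B[0][1] = -3 + 5 = 2, A[1][1] + B[1][1] = 5 + -3 = 2) = 2 (attained at k = 0)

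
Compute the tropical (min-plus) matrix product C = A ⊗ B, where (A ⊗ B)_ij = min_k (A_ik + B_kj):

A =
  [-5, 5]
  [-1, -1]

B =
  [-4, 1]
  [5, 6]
A ⊗ B =
  [-9, -4]
  [-5, 0]

Apply the min-plus product entry-by-entry:
  C[0][0] = min over k of (A[0][0] + B[0][0] = -5 + -4 = -9, A[0][1] + B[1][0] = 5 + 5 = 10) = -9 (attained at k = 0)
  C[0][1] = min over k of (A[0][0] + B[0][1] = -5 + 1 = -4, A[0][1] + B[1][1] = 5 + 6 = 11) = -4 (attained at k = 0)
  C[1][0] = min over k of (A[1][0] + B[0][0] = -1 + -4 = -5, A[1][1] + B[1][0] = -1 + 5 = 4) = -5 (attained at k = 0)
  C[1][1] = min over k of (A[1][0] + B[0][1] = -1 + 1 = 0, A[1][1] + B[1][1] = -1 + 6 = 5) = 0 (attained at k = 0)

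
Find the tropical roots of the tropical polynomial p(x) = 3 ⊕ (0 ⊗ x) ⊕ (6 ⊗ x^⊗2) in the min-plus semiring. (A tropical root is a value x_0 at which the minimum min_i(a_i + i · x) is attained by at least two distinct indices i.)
Roots: {-6, 3}

Each tropical root is a break point of the lower envelope of the lines y = a_i + i · x (there are 3 lines, with slopes 0, 1, ..., 2). Only the lines that attain the minimum somewhere contribute to roots; other lines are dominated. Here the surviving (envelope) indices are i = 2, i = 1, i = 0.
Intersections between consecutive envelope lines give the roots: for adjacent envelope indices i < j the intersection is x = (a_i − a_j) / (j − i). Reading off the sorted break points: {-6, 3}.
Verification: at each break x_0, at least two indices attain the minimum of min_i(a_i + i · x_0).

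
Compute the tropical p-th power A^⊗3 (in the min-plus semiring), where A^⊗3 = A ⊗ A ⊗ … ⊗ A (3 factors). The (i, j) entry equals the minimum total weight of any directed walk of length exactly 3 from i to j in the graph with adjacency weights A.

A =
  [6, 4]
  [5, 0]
A^⊗3 =
  [9, 4]
  [5, 0]

Each entry (A^⊗3)_ij equals the minimum over all length-3 walks i = v_0 → v_1 → … → v_3 = j of Σ_t A[v_t][v_{t+1}]. For example, for (i, j) = (0, 1) we minimise over 4 possible intermediate vertex sequences; the minimum is 4, attained along the walk 0 → 1 → 1 → 1.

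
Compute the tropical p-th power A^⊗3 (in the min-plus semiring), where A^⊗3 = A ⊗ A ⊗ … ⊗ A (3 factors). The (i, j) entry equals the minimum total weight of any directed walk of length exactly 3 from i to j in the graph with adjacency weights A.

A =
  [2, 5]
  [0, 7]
A^⊗3 =
  [6, 9]
  [4, 7]

Each entry (A^⊗3)_ij equals the minimum over all length-3 walks i = v_0 → v_1 → … → v_3 = j of Σ_t A[v_t][v_{t+1}]. For example, for (i, j) = (0, 1) we minimise over 4 possible intermediate vertex sequences; the minimum is 9, attained along the walk 0 → 0 → 0 → 1.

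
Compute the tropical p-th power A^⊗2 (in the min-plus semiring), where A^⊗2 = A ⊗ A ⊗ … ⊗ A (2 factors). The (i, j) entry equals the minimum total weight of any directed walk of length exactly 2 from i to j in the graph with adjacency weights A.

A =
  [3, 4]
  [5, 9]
A^⊗2 =
  [6, 7]
  [8, 9]

Each entry (A^⊗2)_ij equals the minimum over all length-2 walks i = v_0 → v_1 → … → v_2 = j of Σ_t A[v_t][v_{t+1}]. For example, for (i, j) = (0, 1) we minimise over 2 possible intermediate vertex sequences; the minimum is 7, attained along the walk 0 → 0 → 1.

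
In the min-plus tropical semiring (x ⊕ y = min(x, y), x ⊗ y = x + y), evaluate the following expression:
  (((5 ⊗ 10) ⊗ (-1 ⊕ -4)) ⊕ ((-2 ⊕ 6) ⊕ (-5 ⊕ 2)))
(((5 ⊗ 10) ⊗ (-1 ⊕ -4)) ⊕ ((-2 ⊕ 6) ⊕ (-5 ⊕ 2))) = -5

Expand innermost to outermost. Recall ⊕ takes the minimum of its arguments and ⊗ takes their sum. Working out the expression (((5 ⊗ 10) ⊗ (-1 ⊕ -4)) ⊕ ((-2 ⊕ 6) ⊕ (-5 ⊕ 2))) gives -5.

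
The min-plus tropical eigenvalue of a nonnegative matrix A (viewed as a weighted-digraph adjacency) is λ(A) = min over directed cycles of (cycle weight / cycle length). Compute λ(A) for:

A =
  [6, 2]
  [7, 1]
λ(A) = 1

Enumerate directed cycles and compute their means (weight / length). Sample:
  cycle 0 → 0: weight = 6, length = 1, mean = 6/1 ≈ 6.000
  cycle 1 → 1: weight = 1, length = 1, mean = 1/1 ≈ 1.000
  cycle 0 → 1 → 0: weight = 9, length = 2, mean = 9/2 ≈ 4.500
  cycle 1 → 0 → 1: weight = 9, length = 2, mean = 9/2 ≈ 4.500
Minimum mean = 1.000, attained e.g. along the cycle 1 → 1 with weight 1 and length 1. So λ(A) = 1/1 = 1.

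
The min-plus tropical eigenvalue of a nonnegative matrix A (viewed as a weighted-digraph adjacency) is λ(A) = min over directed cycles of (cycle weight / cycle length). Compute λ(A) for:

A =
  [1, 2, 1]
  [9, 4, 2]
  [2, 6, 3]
λ(A) = 1

Enumerate directed cycles and compute their means (weight / length). Sample:
  cycle 0 → 0: weight = 1, length = 1, mean = 1/1 ≈ 1.000
  cycle 1 → 1: weight = 4, length = 1, mean = 4/1 ≈ 4.000
  cycle 2 → 2: weight = 3, length = 1, mean = 3/1 ≈ 3.000
  cycle 0 → 1 → 0: weight = 11, length = 2, mean = 11/2 ≈ 5.500
  cycle 0 → 2 → 0: weight = 3, length = 2, mean = 3/2 ≈ 1.500
  cycle 1 → 0 → 1: weight = 11, length = 2, mean = 11/2 ≈ 5.500
Minimum mean = 1.000, attained e.g. along the cycle 0 → 0 with weight 1 and length 1. So λ(A) = 1/1 = 1.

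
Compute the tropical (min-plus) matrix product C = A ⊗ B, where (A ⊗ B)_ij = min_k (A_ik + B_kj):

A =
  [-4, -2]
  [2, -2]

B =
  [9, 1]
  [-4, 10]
A ⊗ B =
  [-6, -3]
  [-6, 3]

Apply the min-plus product entry-by-entry:
  C[0][0] = min over k of (A[0][0] + B[0][0] = -4 + 9 = 5, A[0][1] + B[1][0] = -2 + -4 = -6) = -6 (attained at k = 1)
  C[0][1] = min over k of (A[0][0] + B[0][1] = -4 + 1 = -3, A[0][1] + B[1][1] = -2 + 10 = 8) = -3 (attained at k = 0)
  C[1][0] = min over k of (A[1][0] + B[0][0] = 2 + 9 = 11, A[1][1] + B[1][0] = -2 + -4 = -6) = -6 (attained at k = 1)
  C[1][1] = min over k of (A[1][0] + B[0][1] = 2 + 1 = 3, A[1][1] + B[1][1] = -2 + 10 = 8) = 3 (attained at k = 0)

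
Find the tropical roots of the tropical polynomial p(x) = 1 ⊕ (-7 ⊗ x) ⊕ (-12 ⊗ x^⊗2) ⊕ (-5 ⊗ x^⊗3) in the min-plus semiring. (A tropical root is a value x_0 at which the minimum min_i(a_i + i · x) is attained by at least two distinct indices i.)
Roots: {-7, 5, 8}

Each tropical root is a break point of the lower envelope of the lines y = a_i + i · x (there are 4 lines, with slopes 0, 1, ..., 3). Only the lines that attain the minimum somewhere contribute to roots; other lines are dominated. Here the surviving (envelope) indices are i = 3, i = 2, i = 1, i = 0.
Intersections between consecutive envelope lines give the roots: for adjacent envelope indices i < j the intersection is x = (a_i − a_j) / (j − i). Reading off the sorted break points: {-7, 5, 8}.
Verification: at each break x_0, at least two indices attain the minimum of min_i(a_i + i · x_0).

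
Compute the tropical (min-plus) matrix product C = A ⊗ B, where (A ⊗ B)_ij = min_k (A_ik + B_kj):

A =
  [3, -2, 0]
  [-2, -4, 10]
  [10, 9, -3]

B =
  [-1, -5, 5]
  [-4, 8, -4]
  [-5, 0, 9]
A ⊗ B =
  [-6, -2, -6]
  [-8, -7, -8]
  [-8, -3, 5]

Apply the min-plus product entry-by-entry:
  C[0][0] = min over k of (A[0][0] + B[0][0] = 3 + -1 = 2, A[0][1] + B[1][0] = -2 + -4 = -6, A[0][2] + B[2][0] = 0 + -5 = -5) = -6 (attained at k = 1)
  C[0][1] = min over k of (A[0][0] + B[0][1] = 3 + -5 = -2, A[0][1] + B[1][1] = -2 + 8 = 6, A[0][2] + B[2][1] = 0 + 0 = 0) = -2 (attained at k = 0)
  C[0][2] = min over k of (A[0][0] + B[0][2] = 3 + 5 = 8, A[0][1] + B[1][2] = -2 + -4 = -6, A[0][2] + B[2][2] = 0 + 9 = 9) = -6 (attained at k = 1)
  C[1][0] = min over k of (A[1][0] + B[0][0] = -2 + -1 = -3, A[1][1] + B[1][0] = -4 + -4 = -8, A[1][2] + B[2][0] = 10 + -5 = 5) = -8 (attained at k = 1)
  C[1][1] = min over k of (A[1][0] + B[0][1] = -2 + -5 = -7, A[1][1] + B[1][1] = -4 + 8 = 4, A[1][2] + B[2][1] = 10 + 0 = 10) = -7 (attained at k = 0)
  C[1][2] = min over k of (A[1][0] + B[0][2] = -2 + 5 = 3, A[1][1] + B[1][2] = -4 + -4 = -8, A[1][2] + B[2][2] = 10 + 9 = 19) = -8 (attained at k = 1)
  C[2][0] = min over k of (A[2][0] + B[0][0] = 10 + -1 = 9, A[2][1] + B[1][0] = 9 + -4 = 5, A[2][2] + B[2][0] = -3 + -5 = -8) = -8 (attained at k = 2)
  C[2][1] = min over k of (A[2][0] + B[0][1] = 10 + -5 = 5, A[2][1] + B[1][1] = 9 + 8 = 17, A[2][2] + B[2][1] = -3 + 0 = -3) = -3 (attained at k = 2)
  C[2][2] = min over k of (A[2][0] + B[0][2] = 10 + 5 = 15, A[2][1] + B[1][2] = 9 + -4 = 5, A[2][2] + B[2][2] = -3 + 9 = 6) = 5 (attained at k = 1)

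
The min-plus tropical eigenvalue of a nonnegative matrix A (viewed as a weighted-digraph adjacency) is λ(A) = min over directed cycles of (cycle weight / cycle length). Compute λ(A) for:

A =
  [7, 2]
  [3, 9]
λ(A) = 5/2

Enumerate directed cycles and compute their means (weight / length). Sample:
  cycle 0 → 0: weight = 7, length = 1, mean = 7/1 ≈ 7.000
  cycle 1 → 1: weight = 9, length = 1, mean = 9/1 ≈ 9.000
  cycle 0 → 1 → 0: weight = 5, length = 2, mean = 5/2 ≈ 2.500
  cycle 1 → 0 → 1: weight = 5, length = 2, mean = 5/2 ≈ 2.500
Minimum mean = 2.500, attained e.g. along the cycle 0 → 1 → 0 with weight 5 and length 2. So λ(A) = 5/2 = 5/2.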